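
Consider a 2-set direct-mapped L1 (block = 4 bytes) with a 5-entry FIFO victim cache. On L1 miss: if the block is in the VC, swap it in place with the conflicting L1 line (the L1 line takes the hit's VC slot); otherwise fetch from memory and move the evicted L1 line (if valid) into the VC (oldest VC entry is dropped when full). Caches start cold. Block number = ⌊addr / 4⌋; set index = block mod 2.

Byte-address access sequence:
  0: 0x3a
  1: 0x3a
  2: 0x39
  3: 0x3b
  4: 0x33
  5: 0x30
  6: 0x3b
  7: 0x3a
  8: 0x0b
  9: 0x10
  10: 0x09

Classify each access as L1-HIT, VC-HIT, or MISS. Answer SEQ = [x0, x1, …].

SEQ = [MISS, L1-HIT, L1-HIT, L1-HIT, MISS, L1-HIT, VC-HIT, L1-HIT, MISS, MISS, VC-HIT]

0: 0x3a (blk 14, set 0) → MISS  vc=[]
1: 0x3a (blk 14, set 0) → L1-HIT  vc=[]
2: 0x39 (blk 14, set 0) → L1-HIT  vc=[]
3: 0x3b (blk 14, set 0) → L1-HIT  vc=[]
4: 0x33 (blk 12, set 0) → MISS  vc=[14]
5: 0x30 (blk 12, set 0) → L1-HIT  vc=[14]
6: 0x3b (blk 14, set 0) → VC-HIT  vc=[12]
7: 0x3a (blk 14, set 0) → L1-HIT  vc=[12]
8: 0xb (blk 2, set 0) → MISS  vc=[12, 14]
9: 0x10 (blk 4, set 0) → MISS  vc=[12, 14, 2]
10: 0x9 (blk 2, set 0) → VC-HIT  vc=[12, 14, 4]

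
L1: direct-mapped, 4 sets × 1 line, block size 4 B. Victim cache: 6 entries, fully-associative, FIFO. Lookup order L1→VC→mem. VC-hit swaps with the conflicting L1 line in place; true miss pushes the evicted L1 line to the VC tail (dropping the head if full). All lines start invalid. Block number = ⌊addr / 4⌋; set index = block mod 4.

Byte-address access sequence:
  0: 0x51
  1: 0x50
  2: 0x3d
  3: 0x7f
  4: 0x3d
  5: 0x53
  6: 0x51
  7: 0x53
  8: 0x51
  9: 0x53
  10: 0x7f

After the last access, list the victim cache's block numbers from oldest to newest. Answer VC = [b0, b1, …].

VC = [15]

0: 0x51 (blk 20, set 0) → MISS  vc=[]
1: 0x50 (blk 20, set 0) → L1-HIT  vc=[]
2: 0x3d (blk 15, set 3) → MISS  vc=[]
3: 0x7f (blk 31, set 3) → MISS  vc=[15]
4: 0x3d (blk 15, set 3) → VC-HIT  vc=[31]
5: 0x53 (blk 20, set 0) → L1-HIT  vc=[31]
6: 0x51 (blk 20, set 0) → L1-HIT  vc=[31]
7: 0x53 (blk 20, set 0) → L1-HIT  vc=[31]
8: 0x51 (blk 20, set 0) → L1-HIT  vc=[31]
9: 0x53 (blk 20, set 0) → L1-HIT  vc=[31]
10: 0x7f (blk 31, set 3) → VC-HIT  vc=[15]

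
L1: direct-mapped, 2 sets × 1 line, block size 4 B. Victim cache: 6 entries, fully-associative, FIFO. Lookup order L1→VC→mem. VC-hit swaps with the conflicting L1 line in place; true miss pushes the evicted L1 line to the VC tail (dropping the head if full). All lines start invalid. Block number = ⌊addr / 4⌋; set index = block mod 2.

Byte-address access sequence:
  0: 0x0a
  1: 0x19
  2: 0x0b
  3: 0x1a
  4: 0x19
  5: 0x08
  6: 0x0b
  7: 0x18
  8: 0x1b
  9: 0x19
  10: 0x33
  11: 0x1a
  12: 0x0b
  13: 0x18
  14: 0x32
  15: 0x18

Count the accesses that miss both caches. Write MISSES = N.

MISSES = 3

  [0] addr=0xa blk=2 s=0: MISS | VC []
  [1] addr=0x19 blk=6 s=0: MISS | VC [2]
  [2] addr=0xb blk=2 s=0: VC-HIT | VC [6]
  [3] addr=0x1a blk=6 s=0: VC-HIT | VC [2]
  [4] addr=0x19 blk=6 s=0: L1-HIT | VC [2]
  [5] addr=0x8 blk=2 s=0: VC-HIT | VC [6]
  [6] addr=0xb blk=2 s=0: L1-HIT | VC [6]
  [7] addr=0x18 blk=6 s=0: VC-HIT | VC [2]
  [8] addr=0x1b blk=6 s=0: L1-HIT | VC [2]
  [9] addr=0x19 blk=6 s=0: L1-HIT | VC [2]
  [10] addr=0x33 blk=12 s=0: MISS | VC [2, 6]
  [11] addr=0x1a blk=6 s=0: VC-HIT | VC [2, 12]
  [12] addr=0xb blk=2 s=0: VC-HIT | VC [6, 12]
  [13] addr=0x18 blk=6 s=0: VC-HIT | VC [2, 12]
  [14] addr=0x32 blk=12 s=0: VC-HIT | VC [2, 6]
  [15] addr=0x18 blk=6 s=0: VC-HIT | VC [2, 12]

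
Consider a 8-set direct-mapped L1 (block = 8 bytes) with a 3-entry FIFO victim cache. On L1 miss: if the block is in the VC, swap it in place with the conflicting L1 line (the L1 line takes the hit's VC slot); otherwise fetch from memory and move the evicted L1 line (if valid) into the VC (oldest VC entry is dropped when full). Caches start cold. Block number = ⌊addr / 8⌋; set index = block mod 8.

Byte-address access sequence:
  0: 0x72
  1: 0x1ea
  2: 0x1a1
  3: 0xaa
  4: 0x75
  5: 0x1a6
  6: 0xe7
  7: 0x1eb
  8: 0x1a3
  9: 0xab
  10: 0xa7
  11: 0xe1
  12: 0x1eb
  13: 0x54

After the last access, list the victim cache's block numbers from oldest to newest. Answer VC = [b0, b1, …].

VC = [21, 20, 52]

0: 0x72 (blk 14, set 6) → MISS  vc=[]
1: 0x1ea (blk 61, set 5) → MISS  vc=[]
2: 0x1a1 (blk 52, set 4) → MISS  vc=[]
3: 0xaa (blk 21, set 5) → MISS  vc=[61]
4: 0x75 (blk 14, set 6) → L1-HIT  vc=[61]
5: 0x1a6 (blk 52, set 4) → L1-HIT  vc=[61]
6: 0xe7 (blk 28, set 4) → MISS  vc=[61, 52]
7: 0x1eb (blk 61, set 5) → VC-HIT  vc=[21, 52]
8: 0x1a3 (blk 52, set 4) → VC-HIT  vc=[21, 28]
9: 0xab (blk 21, set 5) → VC-HIT  vc=[61, 28]
10: 0xa7 (blk 20, set 4) → MISS  vc=[61, 28, 52]
11: 0xe1 (blk 28, set 4) → VC-HIT  vc=[61, 20, 52]
12: 0x1eb (blk 61, set 5) → VC-HIT  vc=[21, 20, 52]
13: 0x54 (blk 10, set 2) → MISS  vc=[21, 20, 52]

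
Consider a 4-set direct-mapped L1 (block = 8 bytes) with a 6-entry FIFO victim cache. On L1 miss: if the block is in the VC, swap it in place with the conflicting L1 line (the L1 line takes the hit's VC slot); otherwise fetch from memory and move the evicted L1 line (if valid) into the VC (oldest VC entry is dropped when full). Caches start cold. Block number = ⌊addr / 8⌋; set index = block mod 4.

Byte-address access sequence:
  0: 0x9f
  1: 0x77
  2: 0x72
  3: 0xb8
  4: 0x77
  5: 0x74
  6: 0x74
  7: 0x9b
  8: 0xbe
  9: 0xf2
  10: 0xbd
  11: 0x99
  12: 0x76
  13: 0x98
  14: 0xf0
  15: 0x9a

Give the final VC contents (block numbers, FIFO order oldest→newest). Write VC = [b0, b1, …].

  [0] addr=0x9f blk=19 s=3: MISS | VC []
  [1] addr=0x77 blk=14 s=2: MISS | VC []
  [2] addr=0x72 blk=14 s=2: L1-HIT | VC []
  [3] addr=0xb8 blk=23 s=3: MISS | VC [19]
  [4] addr=0x77 blk=14 s=2: L1-HIT | VC [19]
  [5] addr=0x74 blk=14 s=2: L1-HIT | VC [19]
  [6] addr=0x74 blk=14 s=2: L1-HIT | VC [19]
  [7] addr=0x9b blk=19 s=3: VC-HIT | VC [23]
  [8] addr=0xbe blk=23 s=3: VC-HIT | VC [19]
  [9] addr=0xf2 blk=30 s=2: MISS | VC [19, 14]
  [10] addr=0xbd blk=23 s=3: L1-HIT | VC [19, 14]
  [11] addr=0x99 blk=19 s=3: VC-HIT | VC [23, 14]
  [12] addr=0x76 blk=14 s=2: VC-HIT | VC [23, 30]
  [13] addr=0x98 blk=19 s=3: L1-HIT | VC [23, 30]
  [14] addr=0xf0 blk=30 s=2: VC-HIT | VC [23, 14]
  [15] addr=0x9a blk=19 s=3: L1-HIT | VC [23, 14]

VC = [23, 14]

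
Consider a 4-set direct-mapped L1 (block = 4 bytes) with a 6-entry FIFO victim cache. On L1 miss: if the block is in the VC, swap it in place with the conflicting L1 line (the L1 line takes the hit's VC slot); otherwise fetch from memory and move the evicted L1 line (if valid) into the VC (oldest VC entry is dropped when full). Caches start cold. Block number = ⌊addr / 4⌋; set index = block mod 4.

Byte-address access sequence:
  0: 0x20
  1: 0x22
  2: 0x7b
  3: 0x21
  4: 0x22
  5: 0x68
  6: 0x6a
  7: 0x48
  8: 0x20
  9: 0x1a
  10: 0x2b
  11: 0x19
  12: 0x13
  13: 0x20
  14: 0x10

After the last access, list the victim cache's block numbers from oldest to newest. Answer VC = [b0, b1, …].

VC = [30, 26, 18, 10, 8]

0: 0x20 (blk 8, set 0) → MISS  vc=[]
1: 0x22 (blk 8, set 0) → L1-HIT  vc=[]
2: 0x7b (blk 30, set 2) → MISS  vc=[]
3: 0x21 (blk 8, set 0) → L1-HIT  vc=[]
4: 0x22 (blk 8, set 0) → L1-HIT  vc=[]
5: 0x68 (blk 26, set 2) → MISS  vc=[30]
6: 0x6a (blk 26, set 2) → L1-HIT  vc=[30]
7: 0x48 (blk 18, set 2) → MISS  vc=[30, 26]
8: 0x20 (blk 8, set 0) → L1-HIT  vc=[30, 26]
9: 0x1a (blk 6, set 2) → MISS  vc=[30, 26, 18]
10: 0x2b (blk 10, set 2) → MISS  vc=[30, 26, 18, 6]
11: 0x19 (blk 6, set 2) → VC-HIT  vc=[30, 26, 18, 10]
12: 0x13 (blk 4, set 0) → MISS  vc=[30, 26, 18, 10, 8]
13: 0x20 (blk 8, set 0) → VC-HIT  vc=[30, 26, 18, 10, 4]
14: 0x10 (blk 4, set 0) → VC-HIT  vc=[30, 26, 18, 10, 8]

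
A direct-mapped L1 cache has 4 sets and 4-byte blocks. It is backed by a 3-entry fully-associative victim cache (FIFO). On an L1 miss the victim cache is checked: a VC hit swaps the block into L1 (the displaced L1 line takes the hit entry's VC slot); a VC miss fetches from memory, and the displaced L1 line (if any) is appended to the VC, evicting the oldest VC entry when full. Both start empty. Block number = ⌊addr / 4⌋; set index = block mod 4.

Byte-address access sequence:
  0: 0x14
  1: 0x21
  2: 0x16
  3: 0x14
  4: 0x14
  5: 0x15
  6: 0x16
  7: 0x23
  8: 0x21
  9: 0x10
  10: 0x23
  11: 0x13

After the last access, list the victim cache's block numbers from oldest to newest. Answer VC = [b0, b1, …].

VC = [8]

#0 0x14→b5/s1 MISS; vc=[]
#1 0x21→b8/s0 MISS; vc=[]
#2 0x16→b5/s1 L1-HIT; vc=[]
#3 0x14→b5/s1 L1-HIT; vc=[]
#4 0x14→b5/s1 L1-HIT; vc=[]
#5 0x15→b5/s1 L1-HIT; vc=[]
#6 0x16→b5/s1 L1-HIT; vc=[]
#7 0x23→b8/s0 L1-HIT; vc=[]
#8 0x21→b8/s0 L1-HIT; vc=[]
#9 0x10→b4/s0 MISS; vc=[8]
#10 0x23→b8/s0 VC-HIT; vc=[4]
#11 0x13→b4/s0 VC-HIT; vc=[8]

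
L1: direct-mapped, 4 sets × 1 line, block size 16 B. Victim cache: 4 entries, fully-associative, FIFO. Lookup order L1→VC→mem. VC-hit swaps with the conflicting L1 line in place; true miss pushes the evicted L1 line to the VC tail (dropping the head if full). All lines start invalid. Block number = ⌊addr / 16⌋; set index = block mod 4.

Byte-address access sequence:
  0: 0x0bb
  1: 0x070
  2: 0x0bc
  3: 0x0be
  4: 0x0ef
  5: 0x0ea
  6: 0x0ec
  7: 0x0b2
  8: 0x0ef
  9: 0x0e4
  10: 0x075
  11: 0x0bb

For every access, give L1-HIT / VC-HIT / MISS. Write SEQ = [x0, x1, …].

0: 0xbb (blk 11, set 3) → MISS  vc=[]
1: 0x70 (blk 7, set 3) → MISS  vc=[11]
2: 0xbc (blk 11, set 3) → VC-HIT  vc=[7]
3: 0xbe (blk 11, set 3) → L1-HIT  vc=[7]
4: 0xef (blk 14, set 2) → MISS  vc=[7]
5: 0xea (blk 14, set 2) → L1-HIT  vc=[7]
6: 0xec (blk 14, set 2) → L1-HIT  vc=[7]
7: 0xb2 (blk 11, set 3) → L1-HIT  vc=[7]
8: 0xef (blk 14, set 2) → L1-HIT  vc=[7]
9: 0xe4 (blk 14, set 2) → L1-HIT  vc=[7]
10: 0x75 (blk 7, set 3) → VC-HIT  vc=[11]
11: 0xbb (blk 11, set 3) → VC-HIT  vc=[7]

SEQ = [MISS, MISS, VC-HIT, L1-HIT, MISS, L1-HIT, L1-HIT, L1-HIT, L1-HIT, L1-HIT, VC-HIT, VC-HIT]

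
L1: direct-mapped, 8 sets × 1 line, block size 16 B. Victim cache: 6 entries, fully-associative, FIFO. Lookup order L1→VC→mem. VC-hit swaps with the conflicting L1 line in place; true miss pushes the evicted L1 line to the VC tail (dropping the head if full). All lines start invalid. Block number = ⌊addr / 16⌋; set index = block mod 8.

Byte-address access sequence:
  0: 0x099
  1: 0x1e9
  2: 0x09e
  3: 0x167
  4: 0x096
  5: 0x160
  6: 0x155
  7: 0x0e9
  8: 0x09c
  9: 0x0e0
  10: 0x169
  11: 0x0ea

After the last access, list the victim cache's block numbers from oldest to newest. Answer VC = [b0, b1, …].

VC = [30, 22]

#0 0x99→b9/s1 MISS; vc=[]
#1 0x1e9→b30/s6 MISS; vc=[]
#2 0x9e→b9/s1 L1-HIT; vc=[]
#3 0x167→b22/s6 MISS; vc=[30]
#4 0x96→b9/s1 L1-HIT; vc=[30]
#5 0x160→b22/s6 L1-HIT; vc=[30]
#6 0x155→b21/s5 MISS; vc=[30]
#7 0xe9→b14/s6 MISS; vc=[30,22]
#8 0x9c→b9/s1 L1-HIT; vc=[30,22]
#9 0xe0→b14/s6 L1-HIT; vc=[30,22]
#10 0x169→b22/s6 VC-HIT; vc=[30,14]
#11 0xea→b14/s6 VC-HIT; vc=[30,22]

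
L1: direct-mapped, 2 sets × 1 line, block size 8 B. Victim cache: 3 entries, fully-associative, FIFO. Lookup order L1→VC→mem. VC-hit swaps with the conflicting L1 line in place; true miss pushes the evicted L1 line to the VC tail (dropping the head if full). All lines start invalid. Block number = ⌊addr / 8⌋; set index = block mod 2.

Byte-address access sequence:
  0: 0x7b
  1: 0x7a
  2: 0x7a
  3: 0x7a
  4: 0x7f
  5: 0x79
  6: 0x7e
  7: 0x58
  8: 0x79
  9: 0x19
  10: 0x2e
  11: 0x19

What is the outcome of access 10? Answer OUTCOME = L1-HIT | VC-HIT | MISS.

OUTCOME = MISS

#0 0x7b→b15/s1 MISS; vc=[]
#1 0x7a→b15/s1 L1-HIT; vc=[]
#2 0x7a→b15/s1 L1-HIT; vc=[]
#3 0x7a→b15/s1 L1-HIT; vc=[]
#4 0x7f→b15/s1 L1-HIT; vc=[]
#5 0x79→b15/s1 L1-HIT; vc=[]
#6 0x7e→b15/s1 L1-HIT; vc=[]
#7 0x58→b11/s1 MISS; vc=[15]
#8 0x79→b15/s1 VC-HIT; vc=[11]
#9 0x19→b3/s1 MISS; vc=[11,15]
#10 0x2e→b5/s1 MISS; vc=[11,15,3]
#11 0x19→b3/s1 VC-HIT; vc=[11,15,5]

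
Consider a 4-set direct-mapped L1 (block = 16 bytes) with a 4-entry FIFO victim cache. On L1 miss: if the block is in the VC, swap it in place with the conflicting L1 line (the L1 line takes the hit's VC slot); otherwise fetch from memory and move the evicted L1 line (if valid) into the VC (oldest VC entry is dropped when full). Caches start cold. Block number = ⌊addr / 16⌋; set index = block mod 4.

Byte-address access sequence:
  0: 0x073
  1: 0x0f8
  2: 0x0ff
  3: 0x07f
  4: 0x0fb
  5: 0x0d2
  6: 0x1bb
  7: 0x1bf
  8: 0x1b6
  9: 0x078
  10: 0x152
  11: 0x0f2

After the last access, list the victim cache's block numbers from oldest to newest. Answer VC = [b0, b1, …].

  [0] addr=0x73 blk=7 s=3: MISS | VC []
  [1] addr=0xf8 blk=15 s=3: MISS | VC [7]
  [2] addr=0xff blk=15 s=3: L1-HIT | VC [7]
  [3] addr=0x7f blk=7 s=3: VC-HIT | VC [15]
  [4] addr=0xfb blk=15 s=3: VC-HIT | VC [7]
  [5] addr=0xd2 blk=13 s=1: MISS | VC [7]
  [6] addr=0x1bb blk=27 s=3: MISS | VC [7, 15]
  [7] addr=0x1bf blk=27 s=3: L1-HIT | VC [7, 15]
  [8] addr=0x1b6 blk=27 s=3: L1-HIT | VC [7, 15]
  [9] addr=0x78 blk=7 s=3: VC-HIT | VC [27, 15]
  [10] addr=0x152 blk=21 s=1: MISS | VC [27, 15, 13]
  [11] addr=0xf2 blk=15 s=3: VC-HIT | VC [27, 7, 13]

VC = [27, 7, 13]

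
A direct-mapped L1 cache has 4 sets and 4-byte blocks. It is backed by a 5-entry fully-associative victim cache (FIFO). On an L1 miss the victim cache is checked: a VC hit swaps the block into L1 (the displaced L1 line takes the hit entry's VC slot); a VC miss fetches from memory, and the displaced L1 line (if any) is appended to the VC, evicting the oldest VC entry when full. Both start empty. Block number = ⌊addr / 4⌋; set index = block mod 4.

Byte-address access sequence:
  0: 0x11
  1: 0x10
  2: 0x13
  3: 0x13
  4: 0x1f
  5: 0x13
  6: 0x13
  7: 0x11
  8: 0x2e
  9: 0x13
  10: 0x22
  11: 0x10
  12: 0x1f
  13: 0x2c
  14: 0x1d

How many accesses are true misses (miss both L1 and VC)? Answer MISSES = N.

0: 0x11 (blk 4, set 0) → MISS  vc=[]
1: 0x10 (blk 4, set 0) → L1-HIT  vc=[]
2: 0x13 (blk 4, set 0) → L1-HIT  vc=[]
3: 0x13 (blk 4, set 0) → L1-HIT  vc=[]
4: 0x1f (blk 7, set 3) → MISS  vc=[]
5: 0x13 (blk 4, set 0) → L1-HIT  vc=[]
6: 0x13 (blk 4, set 0) → L1-HIT  vc=[]
7: 0x11 (blk 4, set 0) → L1-HIT  vc=[]
8: 0x2e (blk 11, set 3) → MISS  vc=[7]
9: 0x13 (blk 4, set 0) → L1-HIT  vc=[7]
10: 0x22 (blk 8, set 0) → MISS  vc=[7, 4]
11: 0x10 (blk 4, set 0) → VC-HIT  vc=[7, 8]
12: 0x1f (blk 7, set 3) → VC-HIT  vc=[11, 8]
13: 0x2c (blk 11, set 3) → VC-HIT  vc=[7, 8]
14: 0x1d (blk 7, set 3) → VC-HIT  vc=[11, 8]

MISSES = 4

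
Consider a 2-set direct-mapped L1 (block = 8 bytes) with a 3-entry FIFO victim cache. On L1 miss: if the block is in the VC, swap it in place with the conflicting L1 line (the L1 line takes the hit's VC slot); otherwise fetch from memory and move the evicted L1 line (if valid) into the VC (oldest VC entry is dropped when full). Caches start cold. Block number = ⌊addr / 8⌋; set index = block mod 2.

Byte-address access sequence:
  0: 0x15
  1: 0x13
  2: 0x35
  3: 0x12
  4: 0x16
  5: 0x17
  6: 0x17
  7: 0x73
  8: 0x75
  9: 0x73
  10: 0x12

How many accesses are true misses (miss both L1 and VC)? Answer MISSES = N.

#0 0x15→b2/s0 MISS; vc=[]
#1 0x13→b2/s0 L1-HIT; vc=[]
#2 0x35→b6/s0 MISS; vc=[2]
#3 0x12→b2/s0 VC-HIT; vc=[6]
#4 0x16→b2/s0 L1-HIT; vc=[6]
#5 0x17→b2/s0 L1-HIT; vc=[6]
#6 0x17→b2/s0 L1-HIT; vc=[6]
#7 0x73→b14/s0 MISS; vc=[6,2]
#8 0x75→b14/s0 L1-HIT; vc=[6,2]
#9 0x73→b14/s0 L1-HIT; vc=[6,2]
#10 0x12→b2/s0 VC-HIT; vc=[6,14]

MISSES = 3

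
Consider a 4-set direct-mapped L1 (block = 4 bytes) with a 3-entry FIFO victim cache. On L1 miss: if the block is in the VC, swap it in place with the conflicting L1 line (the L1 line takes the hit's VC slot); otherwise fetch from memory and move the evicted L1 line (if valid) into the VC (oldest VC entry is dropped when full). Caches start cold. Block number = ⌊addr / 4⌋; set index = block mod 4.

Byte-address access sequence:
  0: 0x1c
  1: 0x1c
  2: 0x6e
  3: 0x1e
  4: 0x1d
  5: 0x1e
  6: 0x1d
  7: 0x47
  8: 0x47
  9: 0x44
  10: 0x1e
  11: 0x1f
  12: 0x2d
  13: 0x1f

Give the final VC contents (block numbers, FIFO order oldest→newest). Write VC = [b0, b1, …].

VC = [27, 11]

  [0] addr=0x1c blk=7 s=3: MISS | VC []
  [1] addr=0x1c blk=7 s=3: L1-HIT | VC []
  [2] addr=0x6e blk=27 s=3: MISS | VC [7]
  [3] addr=0x1e blk=7 s=3: VC-HIT | VC [27]
  [4] addr=0x1d blk=7 s=3: L1-HIT | VC [27]
  [5] addr=0x1e blk=7 s=3: L1-HIT | VC [27]
  [6] addr=0x1d blk=7 s=3: L1-HIT | VC [27]
  [7] addr=0x47 blk=17 s=1: MISS | VC [27]
  [8] addr=0x47 blk=17 s=1: L1-HIT | VC [27]
  [9] addr=0x44 blk=17 s=1: L1-HIT | VC [27]
  [10] addr=0x1e blk=7 s=3: L1-HIT | VC [27]
  [11] addr=0x1f blk=7 s=3: L1-HIT | VC [27]
  [12] addr=0x2d blk=11 s=3: MISS | VC [27, 7]
  [13] addr=0x1f blk=7 s=3: VC-HIT | VC [27, 11]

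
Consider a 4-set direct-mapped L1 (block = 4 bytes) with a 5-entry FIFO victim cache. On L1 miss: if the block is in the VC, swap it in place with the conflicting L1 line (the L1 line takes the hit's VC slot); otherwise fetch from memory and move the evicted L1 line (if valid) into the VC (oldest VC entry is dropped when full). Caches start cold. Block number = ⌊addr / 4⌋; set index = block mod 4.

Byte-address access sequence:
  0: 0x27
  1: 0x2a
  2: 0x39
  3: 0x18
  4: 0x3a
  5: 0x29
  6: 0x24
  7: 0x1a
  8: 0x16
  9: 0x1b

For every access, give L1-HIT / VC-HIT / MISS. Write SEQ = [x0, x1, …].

SEQ = [MISS, MISS, MISS, MISS, VC-HIT, VC-HIT, L1-HIT, VC-HIT, MISS, L1-HIT]

  [0] addr=0x27 blk=9 s=1: MISS | VC []
  [1] addr=0x2a blk=10 s=2: MISS | VC []
  [2] addr=0x39 blk=14 s=2: MISS | VC [10]
  [3] addr=0x18 blk=6 s=2: MISS | VC [10, 14]
  [4] addr=0x3a blk=14 s=2: VC-HIT | VC [10, 6]
  [5] addr=0x29 blk=10 s=2: VC-HIT | VC [14, 6]
  [6] addr=0x24 blk=9 s=1: L1-HIT | VC [14, 6]
  [7] addr=0x1a blk=6 s=2: VC-HIT | VC [14, 10]
  [8] addr=0x16 blk=5 s=1: MISS | VC [14, 10, 9]
  [9] addr=0x1b blk=6 s=2: L1-HIT | VC [14, 10, 9]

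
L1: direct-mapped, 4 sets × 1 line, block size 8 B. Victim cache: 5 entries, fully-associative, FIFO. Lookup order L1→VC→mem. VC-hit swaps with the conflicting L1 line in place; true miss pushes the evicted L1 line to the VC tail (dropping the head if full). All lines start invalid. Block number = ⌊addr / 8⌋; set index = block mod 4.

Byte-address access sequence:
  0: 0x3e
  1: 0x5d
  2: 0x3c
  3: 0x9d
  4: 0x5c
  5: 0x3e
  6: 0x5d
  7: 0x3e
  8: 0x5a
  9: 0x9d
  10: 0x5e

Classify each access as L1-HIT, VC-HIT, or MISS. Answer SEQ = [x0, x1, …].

SEQ = [MISS, MISS, VC-HIT, MISS, VC-HIT, VC-HIT, VC-HIT, VC-HIT, VC-HIT, VC-HIT, VC-HIT]

0: 0x3e (blk 7, set 3) → MISS  vc=[]
1: 0x5d (blk 11, set 3) → MISS  vc=[7]
2: 0x3c (blk 7, set 3) → VC-HIT  vc=[11]
3: 0x9d (blk 19, set 3) → MISS  vc=[11, 7]
4: 0x5c (blk 11, set 3) → VC-HIT  vc=[19, 7]
5: 0x3e (blk 7, set 3) → VC-HIT  vc=[19, 11]
6: 0x5d (blk 11, set 3) → VC-HIT  vc=[19, 7]
7: 0x3e (blk 7, set 3) → VC-HIT  vc=[19, 11]
8: 0x5a (blk 11, set 3) → VC-HIT  vc=[19, 7]
9: 0x9d (blk 19, set 3) → VC-HIT  vc=[11, 7]
10: 0x5e (blk 11, set 3) → VC-HIT  vc=[19, 7]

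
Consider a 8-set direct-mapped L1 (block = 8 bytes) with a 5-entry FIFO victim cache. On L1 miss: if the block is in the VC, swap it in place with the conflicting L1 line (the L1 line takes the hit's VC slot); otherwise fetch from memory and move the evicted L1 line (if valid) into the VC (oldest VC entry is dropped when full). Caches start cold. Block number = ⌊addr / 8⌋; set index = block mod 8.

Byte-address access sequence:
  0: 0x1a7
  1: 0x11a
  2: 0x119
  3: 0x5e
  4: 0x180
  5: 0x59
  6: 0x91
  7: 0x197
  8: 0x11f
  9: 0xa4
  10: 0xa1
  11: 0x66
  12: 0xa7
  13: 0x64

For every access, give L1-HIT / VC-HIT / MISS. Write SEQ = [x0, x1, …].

SEQ = [MISS, MISS, L1-HIT, MISS, MISS, L1-HIT, MISS, MISS, VC-HIT, MISS, L1-HIT, MISS, VC-HIT, VC-HIT]

0: 0x1a7 (blk 52, set 4) → MISS  vc=[]
1: 0x11a (blk 35, set 3) → MISS  vc=[]
2: 0x119 (blk 35, set 3) → L1-HIT  vc=[]
3: 0x5e (blk 11, set 3) → MISS  vc=[35]
4: 0x180 (blk 48, set 0) → MISS  vc=[35]
5: 0x59 (blk 11, set 3) → L1-HIT  vc=[35]
6: 0x91 (blk 18, set 2) → MISS  vc=[35]
7: 0x197 (blk 50, set 2) → MISS  vc=[35, 18]
8: 0x11f (blk 35, set 3) → VC-HIT  vc=[11, 18]
9: 0xa4 (blk 20, set 4) → MISS  vc=[11, 18, 52]
10: 0xa1 (blk 20, set 4) → L1-HIT  vc=[11, 18, 52]
11: 0x66 (blk 12, set 4) → MISS  vc=[11, 18, 52, 20]
12: 0xa7 (blk 20, set 4) → VC-HIT  vc=[11, 18, 52, 12]
13: 0x64 (blk 12, set 4) → VC-HIT  vc=[11, 18, 52, 20]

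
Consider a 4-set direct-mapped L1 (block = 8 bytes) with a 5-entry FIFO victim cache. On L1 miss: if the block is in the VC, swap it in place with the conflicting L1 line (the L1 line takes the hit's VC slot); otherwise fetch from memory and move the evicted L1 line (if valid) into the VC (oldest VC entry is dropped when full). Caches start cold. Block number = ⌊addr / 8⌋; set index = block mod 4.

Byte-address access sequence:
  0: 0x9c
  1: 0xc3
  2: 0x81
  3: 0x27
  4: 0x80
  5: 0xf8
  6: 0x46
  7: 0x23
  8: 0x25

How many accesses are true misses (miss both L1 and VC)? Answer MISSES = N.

  [0] addr=0x9c blk=19 s=3: MISS | VC []
  [1] addr=0xc3 blk=24 s=0: MISS | VC []
  [2] addr=0x81 blk=16 s=0: MISS | VC [24]
  [3] addr=0x27 blk=4 s=0: MISS | VC [24, 16]
  [4] addr=0x80 blk=16 s=0: VC-HIT | VC [24, 4]
  [5] addr=0xf8 blk=31 s=3: MISS | VC [24, 4, 19]
  [6] addr=0x46 blk=8 s=0: MISS | VC [24, 4, 19, 16]
  [7] addr=0x23 blk=4 s=0: VC-HIT | VC [24, 8, 19, 16]
  [8] addr=0x25 blk=4 s=0: L1-HIT | VC [24, 8, 19, 16]

MISSES = 6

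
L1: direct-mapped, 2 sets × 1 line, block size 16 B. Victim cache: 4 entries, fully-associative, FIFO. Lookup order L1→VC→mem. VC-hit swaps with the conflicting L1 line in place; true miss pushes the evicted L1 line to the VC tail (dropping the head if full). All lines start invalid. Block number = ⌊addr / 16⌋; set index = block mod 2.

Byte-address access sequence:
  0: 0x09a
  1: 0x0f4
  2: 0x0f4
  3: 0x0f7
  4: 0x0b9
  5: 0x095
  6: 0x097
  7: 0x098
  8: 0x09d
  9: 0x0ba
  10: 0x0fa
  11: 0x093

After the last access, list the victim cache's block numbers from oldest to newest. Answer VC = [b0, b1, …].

VC = [15, 11]

#0 0x9a→b9/s1 MISS; vc=[]
#1 0xf4→b15/s1 MISS; vc=[9]
#2 0xf4→b15/s1 L1-HIT; vc=[9]
#3 0xf7→b15/s1 L1-HIT; vc=[9]
#4 0xb9→b11/s1 MISS; vc=[9,15]
#5 0x95→b9/s1 VC-HIT; vc=[11,15]
#6 0x97→b9/s1 L1-HIT; vc=[11,15]
#7 0x98→b9/s1 L1-HIT; vc=[11,15]
#8 0x9d→b9/s1 L1-HIT; vc=[11,15]
#9 0xba→b11/s1 VC-HIT; vc=[9,15]
#10 0xfa→b15/s1 VC-HIT; vc=[9,11]
#11 0x93→b9/s1 VC-HIT; vc=[15,11]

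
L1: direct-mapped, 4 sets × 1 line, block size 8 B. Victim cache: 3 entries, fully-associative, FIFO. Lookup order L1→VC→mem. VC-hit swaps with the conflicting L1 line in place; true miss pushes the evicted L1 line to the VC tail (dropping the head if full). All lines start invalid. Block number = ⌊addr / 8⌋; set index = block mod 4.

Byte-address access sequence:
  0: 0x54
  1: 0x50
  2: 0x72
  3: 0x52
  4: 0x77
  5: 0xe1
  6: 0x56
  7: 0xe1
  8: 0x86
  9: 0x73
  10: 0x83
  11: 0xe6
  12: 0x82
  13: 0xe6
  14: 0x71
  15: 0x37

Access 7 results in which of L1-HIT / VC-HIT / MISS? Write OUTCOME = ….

#0 0x54→b10/s2 MISS; vc=[]
#1 0x50→b10/s2 L1-HIT; vc=[]
#2 0x72→b14/s2 MISS; vc=[10]
#3 0x52→b10/s2 VC-HIT; vc=[14]
#4 0x77→b14/s2 VC-HIT; vc=[10]
#5 0xe1→b28/s0 MISS; vc=[10]
#6 0x56→b10/s2 VC-HIT; vc=[14]
#7 0xe1→b28/s0 L1-HIT; vc=[14]
#8 0x86→b16/s0 MISS; vc=[14,28]
#9 0x73→b14/s2 VC-HIT; vc=[10,28]
#10 0x83→b16/s0 L1-HIT; vc=[10,28]
#11 0xe6→b28/s0 VC-HIT; vc=[10,16]
#12 0x82→b16/s0 VC-HIT; vc=[10,28]
#13 0xe6→b28/s0 VC-HIT; vc=[10,16]
#14 0x71→b14/s2 L1-HIT; vc=[10,16]
#15 0x37→b6/s2 MISS; vc=[10,16,14]

OUTCOME = L1-HIT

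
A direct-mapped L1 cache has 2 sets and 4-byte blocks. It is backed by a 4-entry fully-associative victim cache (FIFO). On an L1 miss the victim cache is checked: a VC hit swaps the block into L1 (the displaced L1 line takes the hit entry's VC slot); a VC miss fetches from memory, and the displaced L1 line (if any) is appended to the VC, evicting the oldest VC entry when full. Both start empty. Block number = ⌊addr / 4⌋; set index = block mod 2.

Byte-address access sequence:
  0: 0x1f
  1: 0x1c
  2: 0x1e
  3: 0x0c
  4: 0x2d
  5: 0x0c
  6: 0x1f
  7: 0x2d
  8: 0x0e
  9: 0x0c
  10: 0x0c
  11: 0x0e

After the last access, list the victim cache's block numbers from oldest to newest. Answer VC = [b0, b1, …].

VC = [11, 7]

0: 0x1f (blk 7, set 1) → MISS  vc=[]
1: 0x1c (blk 7, set 1) → L1-HIT  vc=[]
2: 0x1e (blk 7, set 1) → L1-HIT  vc=[]
3: 0xc (blk 3, set 1) → MISS  vc=[7]
4: 0x2d (blk 11, set 1) → MISS  vc=[7, 3]
5: 0xc (blk 3, set 1) → VC-HIT  vc=[7, 11]
6: 0x1f (blk 7, set 1) → VC-HIT  vc=[3, 11]
7: 0x2d (blk 11, set 1) → VC-HIT  vc=[3, 7]
8: 0xe (blk 3, set 1) → VC-HIT  vc=[11, 7]
9: 0xc (blk 3, set 1) → L1-HIT  vc=[11, 7]
10: 0xc (blk 3, set 1) → L1-HIT  vc=[11, 7]
11: 0xe (blk 3, set 1) → L1-HIT  vc=[11, 7]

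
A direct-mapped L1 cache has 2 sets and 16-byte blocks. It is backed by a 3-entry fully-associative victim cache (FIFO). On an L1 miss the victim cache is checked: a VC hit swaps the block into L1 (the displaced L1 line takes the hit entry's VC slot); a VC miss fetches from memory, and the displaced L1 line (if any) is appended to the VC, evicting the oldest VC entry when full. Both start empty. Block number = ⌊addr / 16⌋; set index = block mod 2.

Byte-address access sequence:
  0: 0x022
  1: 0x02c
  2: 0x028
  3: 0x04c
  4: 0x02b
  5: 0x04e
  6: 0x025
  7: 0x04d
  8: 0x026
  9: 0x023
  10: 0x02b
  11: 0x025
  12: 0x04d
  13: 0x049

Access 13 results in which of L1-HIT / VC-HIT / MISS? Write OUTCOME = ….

#0 0x22→b2/s0 MISS; vc=[]
#1 0x2c→b2/s0 L1-HIT; vc=[]
#2 0x28→b2/s0 L1-HIT; vc=[]
#3 0x4c→b4/s0 MISS; vc=[2]
#4 0x2b→b2/s0 VC-HIT; vc=[4]
#5 0x4e→b4/s0 VC-HIT; vc=[2]
#6 0x25→b2/s0 VC-HIT; vc=[4]
#7 0x4d→b4/s0 VC-HIT; vc=[2]
#8 0x26→b2/s0 VC-HIT; vc=[4]
#9 0x23→b2/s0 L1-HIT; vc=[4]
#10 0x2b→b2/s0 L1-HIT; vc=[4]
#11 0x25→b2/s0 L1-HIT; vc=[4]
#12 0x4d→b4/s0 VC-HIT; vc=[2]
#13 0x49→b4/s0 L1-HIT; vc=[2]

OUTCOME = L1-HIT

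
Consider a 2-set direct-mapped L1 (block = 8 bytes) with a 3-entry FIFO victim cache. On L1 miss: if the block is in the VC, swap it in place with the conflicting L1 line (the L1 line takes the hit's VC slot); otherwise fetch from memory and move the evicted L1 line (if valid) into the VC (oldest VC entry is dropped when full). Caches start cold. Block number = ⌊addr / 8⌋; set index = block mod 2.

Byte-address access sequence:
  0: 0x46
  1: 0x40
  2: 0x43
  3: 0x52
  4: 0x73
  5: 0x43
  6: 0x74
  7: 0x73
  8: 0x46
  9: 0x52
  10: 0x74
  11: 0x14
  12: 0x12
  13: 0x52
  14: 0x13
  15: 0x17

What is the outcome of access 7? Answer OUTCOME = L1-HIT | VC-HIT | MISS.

OUTCOME = L1-HIT

  [0] addr=0x46 blk=8 s=0: MISS | VC []
  [1] addr=0x40 blk=8 s=0: L1-HIT | VC []
  [2] addr=0x43 blk=8 s=0: L1-HIT | VC []
  [3] addr=0x52 blk=10 s=0: MISS | VC [8]
  [4] addr=0x73 blk=14 s=0: MISS | VC [8, 10]
  [5] addr=0x43 blk=8 s=0: VC-HIT | VC [14, 10]
  [6] addr=0x74 blk=14 s=0: VC-HIT | VC [8, 10]
  [7] addr=0x73 blk=14 s=0: L1-HIT | VC [8, 10]
  [8] addr=0x46 blk=8 s=0: VC-HIT | VC [14, 10]
  [9] addr=0x52 blk=10 s=0: VC-HIT | VC [14, 8]
  [10] addr=0x74 blk=14 s=0: VC-HIT | VC [10, 8]
  [11] addr=0x14 blk=2 s=0: MISS | VC [10, 8, 14]
  [12] addr=0x12 blk=2 s=0: L1-HIT | VC [10, 8, 14]
  [13] addr=0x52 blk=10 s=0: VC-HIT | VC [2, 8, 14]
  [14] addr=0x13 blk=2 s=0: VC-HIT | VC [10, 8, 14]
  [15] addr=0x17 blk=2 s=0: L1-HIT | VC [10, 8, 14]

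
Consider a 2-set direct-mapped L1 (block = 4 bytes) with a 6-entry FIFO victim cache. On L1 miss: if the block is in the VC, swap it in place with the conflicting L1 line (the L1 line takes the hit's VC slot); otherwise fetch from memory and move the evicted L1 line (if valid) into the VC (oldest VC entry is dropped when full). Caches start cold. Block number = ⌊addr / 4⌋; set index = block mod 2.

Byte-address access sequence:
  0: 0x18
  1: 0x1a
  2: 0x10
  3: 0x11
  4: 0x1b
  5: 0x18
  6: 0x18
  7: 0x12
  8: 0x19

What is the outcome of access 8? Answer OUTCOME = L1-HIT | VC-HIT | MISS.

OUTCOME = VC-HIT

  [0] addr=0x18 blk=6 s=0: MISS | VC []
  [1] addr=0x1a blk=6 s=0: L1-HIT | VC []
  [2] addr=0x10 blk=4 s=0: MISS | VC [6]
  [3] addr=0x11 blk=4 s=0: L1-HIT | VC [6]
  [4] addr=0x1b blk=6 s=0: VC-HIT | VC [4]
  [5] addr=0x18 blk=6 s=0: L1-HIT | VC [4]
  [6] addr=0x18 blk=6 s=0: L1-HIT | VC [4]
  [7] addr=0x12 blk=4 s=0: VC-HIT | VC [6]
  [8] addr=0x19 blk=6 s=0: VC-HIT | VC [4]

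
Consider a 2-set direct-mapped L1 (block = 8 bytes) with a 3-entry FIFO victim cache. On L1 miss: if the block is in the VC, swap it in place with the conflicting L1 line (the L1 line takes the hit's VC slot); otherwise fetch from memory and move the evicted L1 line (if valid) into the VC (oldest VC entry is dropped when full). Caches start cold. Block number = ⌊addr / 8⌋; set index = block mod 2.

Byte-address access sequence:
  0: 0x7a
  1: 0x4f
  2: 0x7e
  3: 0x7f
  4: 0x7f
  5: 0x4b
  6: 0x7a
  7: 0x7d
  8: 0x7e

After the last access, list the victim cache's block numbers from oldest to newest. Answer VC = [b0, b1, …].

0: 0x7a (blk 15, set 1) → MISS  vc=[]
1: 0x4f (blk 9, set 1) → MISS  vc=[15]
2: 0x7e (blk 15, set 1) → VC-HIT  vc=[9]
3: 0x7f (blk 15, set 1) → L1-HIT  vc=[9]
4: 0x7f (blk 15, set 1) → L1-HIT  vc=[9]
5: 0x4b (blk 9, set 1) → VC-HIT  vc=[15]
6: 0x7a (blk 15, set 1) → VC-HIT  vc=[9]
7: 0x7d (blk 15, set 1) → L1-HIT  vc=[9]
8: 0x7e (blk 15, set 1) → L1-HIT  vc=[9]

VC = [9]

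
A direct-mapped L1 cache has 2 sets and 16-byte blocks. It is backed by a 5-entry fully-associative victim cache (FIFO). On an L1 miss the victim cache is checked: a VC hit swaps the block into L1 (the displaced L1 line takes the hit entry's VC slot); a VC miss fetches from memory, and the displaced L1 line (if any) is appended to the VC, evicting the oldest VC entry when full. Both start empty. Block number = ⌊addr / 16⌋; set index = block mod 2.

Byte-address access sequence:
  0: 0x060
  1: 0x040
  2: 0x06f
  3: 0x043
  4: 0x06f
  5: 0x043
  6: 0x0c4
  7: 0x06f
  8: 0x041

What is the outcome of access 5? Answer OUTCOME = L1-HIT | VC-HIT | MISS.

OUTCOME = VC-HIT

#0 0x60→b6/s0 MISS; vc=[]
#1 0x40→b4/s0 MISS; vc=[6]
#2 0x6f→b6/s0 VC-HIT; vc=[4]
#3 0x43→b4/s0 VC-HIT; vc=[6]
#4 0x6f→b6/s0 VC-HIT; vc=[4]
#5 0x43→b4/s0 VC-HIT; vc=[6]
#6 0xc4→b12/s0 MISS; vc=[6,4]
#7 0x6f→b6/s0 VC-HIT; vc=[12,4]
#8 0x41→b4/s0 VC-HIT; vc=[12,6]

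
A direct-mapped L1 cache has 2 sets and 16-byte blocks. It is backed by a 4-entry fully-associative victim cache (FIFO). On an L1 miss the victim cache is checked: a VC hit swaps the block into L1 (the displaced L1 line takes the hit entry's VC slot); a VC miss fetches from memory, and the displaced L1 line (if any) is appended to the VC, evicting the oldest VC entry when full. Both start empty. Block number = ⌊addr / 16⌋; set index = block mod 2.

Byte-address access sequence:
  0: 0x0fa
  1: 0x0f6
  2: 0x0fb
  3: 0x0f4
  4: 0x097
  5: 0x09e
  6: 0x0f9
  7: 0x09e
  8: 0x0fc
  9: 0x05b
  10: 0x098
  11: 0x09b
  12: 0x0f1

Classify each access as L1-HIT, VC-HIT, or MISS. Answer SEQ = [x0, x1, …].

SEQ = [MISS, L1-HIT, L1-HIT, L1-HIT, MISS, L1-HIT, VC-HIT, VC-HIT, VC-HIT, MISS, VC-HIT, L1-HIT, VC-HIT]

#0 0xfa→b15/s1 MISS; vc=[]
#1 0xf6→b15/s1 L1-HIT; vc=[]
#2 0xfb→b15/s1 L1-HIT; vc=[]
#3 0xf4→b15/s1 L1-HIT; vc=[]
#4 0x97→b9/s1 MISS; vc=[15]
#5 0x9e→b9/s1 L1-HIT; vc=[15]
#6 0xf9→b15/s1 VC-HIT; vc=[9]
#7 0x9e→b9/s1 VC-HIT; vc=[15]
#8 0xfc→b15/s1 VC-HIT; vc=[9]
#9 0x5b→b5/s1 MISS; vc=[9,15]
#10 0x98→b9/s1 VC-HIT; vc=[5,15]
#11 0x9b→b9/s1 L1-HIT; vc=[5,15]
#12 0xf1→b15/s1 VC-HIT; vc=[5,9]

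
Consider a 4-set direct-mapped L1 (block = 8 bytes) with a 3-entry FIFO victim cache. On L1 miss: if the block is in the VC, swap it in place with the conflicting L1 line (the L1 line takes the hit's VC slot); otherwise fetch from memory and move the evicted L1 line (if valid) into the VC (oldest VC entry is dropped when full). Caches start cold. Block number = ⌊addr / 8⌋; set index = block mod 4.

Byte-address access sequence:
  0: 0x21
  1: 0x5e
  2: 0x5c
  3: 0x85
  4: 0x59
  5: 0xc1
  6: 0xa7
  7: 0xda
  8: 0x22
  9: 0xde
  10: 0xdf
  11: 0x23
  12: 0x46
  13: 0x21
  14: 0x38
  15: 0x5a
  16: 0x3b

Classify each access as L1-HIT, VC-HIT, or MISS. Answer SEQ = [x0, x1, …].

SEQ = [MISS, MISS, L1-HIT, MISS, L1-HIT, MISS, MISS, MISS, MISS, L1-HIT, L1-HIT, L1-HIT, MISS, VC-HIT, MISS, MISS, VC-HIT]

#0 0x21→b4/s0 MISS; vc=[]
#1 0x5e→b11/s3 MISS; vc=[]
#2 0x5c→b11/s3 L1-HIT; vc=[]
#3 0x85→b16/s0 MISS; vc=[4]
#4 0x59→b11/s3 L1-HIT; vc=[4]
#5 0xc1→b24/s0 MISS; vc=[4,16]
#6 0xa7→b20/s0 MISS; vc=[4,16,24]
#7 0xda→b27/s3 MISS; vc=[16,24,11]
#8 0x22→b4/s0 MISS; vc=[24,11,20]
#9 0xde→b27/s3 L1-HIT; vc=[24,11,20]
#10 0xdf→b27/s3 L1-HIT; vc=[24,11,20]
#11 0x23→b4/s0 L1-HIT; vc=[24,11,20]
#12 0x46→b8/s0 MISS; vc=[11,20,4]
#13 0x21→b4/s0 VC-HIT; vc=[11,20,8]
#14 0x38→b7/s3 MISS; vc=[20,8,27]
#15 0x5a→b11/s3 MISS; vc=[8,27,7]
#16 0x3b→b7/s3 VC-HIT; vc=[8,27,11]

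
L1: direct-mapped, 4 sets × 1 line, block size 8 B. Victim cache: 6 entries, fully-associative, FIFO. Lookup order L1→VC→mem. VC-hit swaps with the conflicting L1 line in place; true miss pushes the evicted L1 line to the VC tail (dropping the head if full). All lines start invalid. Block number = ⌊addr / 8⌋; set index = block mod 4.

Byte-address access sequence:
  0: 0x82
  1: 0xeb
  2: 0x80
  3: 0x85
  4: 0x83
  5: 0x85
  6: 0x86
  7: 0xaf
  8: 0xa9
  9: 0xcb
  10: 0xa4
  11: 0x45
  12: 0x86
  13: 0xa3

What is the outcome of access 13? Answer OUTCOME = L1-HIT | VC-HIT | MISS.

OUTCOME = VC-HIT

#0 0x82→b16/s0 MISS; vc=[]
#1 0xeb→b29/s1 MISS; vc=[]
#2 0x80→b16/s0 L1-HIT; vc=[]
#3 0x85→b16/s0 L1-HIT; vc=[]
#4 0x83→b16/s0 L1-HIT; vc=[]
#5 0x85→b16/s0 L1-HIT; vc=[]
#6 0x86→b16/s0 L1-HIT; vc=[]
#7 0xaf→b21/s1 MISS; vc=[29]
#8 0xa9→b21/s1 L1-HIT; vc=[29]
#9 0xcb→b25/s1 MISS; vc=[29,21]
#10 0xa4→b20/s0 MISS; vc=[29,21,16]
#11 0x45→b8/s0 MISS; vc=[29,21,16,20]
#12 0x86→b16/s0 VC-HIT; vc=[29,21,8,20]
#13 0xa3→b20/s0 VC-HIT; vc=[29,21,8,16]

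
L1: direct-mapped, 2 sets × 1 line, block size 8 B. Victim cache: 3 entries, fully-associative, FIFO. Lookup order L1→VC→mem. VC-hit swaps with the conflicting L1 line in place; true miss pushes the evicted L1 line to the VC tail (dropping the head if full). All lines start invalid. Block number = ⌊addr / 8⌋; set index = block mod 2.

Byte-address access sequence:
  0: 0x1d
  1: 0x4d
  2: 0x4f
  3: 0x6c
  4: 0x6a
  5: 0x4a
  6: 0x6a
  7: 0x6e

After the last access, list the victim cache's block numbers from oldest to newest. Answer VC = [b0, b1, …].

VC = [3, 9]

  [0] addr=0x1d blk=3 s=1: MISS | VC []
  [1] addr=0x4d blk=9 s=1: MISS | VC [3]
  [2] addr=0x4f blk=9 s=1: L1-HIT | VC [3]
  [3] addr=0x6c blk=13 s=1: MISS | VC [3, 9]
  [4] addr=0x6a blk=13 s=1: L1-HIT | VC [3, 9]
  [5] addr=0x4a blk=9 s=1: VC-HIT | VC [3, 13]
  [6] addr=0x6a blk=13 s=1: VC-HIT | VC [3, 9]
  [7] addr=0x6e blk=13 s=1: L1-HIT | VC [3, 9]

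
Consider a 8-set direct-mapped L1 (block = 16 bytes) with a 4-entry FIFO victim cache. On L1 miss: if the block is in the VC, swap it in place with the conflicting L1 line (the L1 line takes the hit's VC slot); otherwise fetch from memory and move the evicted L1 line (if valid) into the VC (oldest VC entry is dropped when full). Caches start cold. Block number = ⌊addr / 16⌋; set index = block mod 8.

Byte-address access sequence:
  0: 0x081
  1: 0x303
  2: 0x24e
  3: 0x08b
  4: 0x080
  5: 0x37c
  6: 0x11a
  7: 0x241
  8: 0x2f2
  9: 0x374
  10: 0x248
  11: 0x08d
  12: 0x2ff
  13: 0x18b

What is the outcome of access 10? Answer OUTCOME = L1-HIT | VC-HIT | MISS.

OUTCOME = L1-HIT

0: 0x81 (blk 8, set 0) → MISS  vc=[]
1: 0x303 (blk 48, set 0) → MISS  vc=[8]
2: 0x24e (blk 36, set 4) → MISS  vc=[8]
3: 0x8b (blk 8, set 0) → VC-HIT  vc=[48]
4: 0x80 (blk 8, set 0) → L1-HIT  vc=[48]
5: 0x37c (blk 55, set 7) → MISS  vc=[48]
6: 0x11a (blk 17, set 1) → MISS  vc=[48]
7: 0x241 (blk 36, set 4) → L1-HIT  vc=[48]
8: 0x2f2 (blk 47, set 7) → MISS  vc=[48, 55]
9: 0x374 (blk 55, set 7) → VC-HIT  vc=[48, 47]
10: 0x248 (blk 36, set 4) → L1-HIT  vc=[48, 47]
11: 0x8d (blk 8, set 0) → L1-HIT  vc=[48, 47]
12: 0x2ff (blk 47, set 7) → VC-HIT  vc=[48, 55]
13: 0x18b (blk 24, set 0) → MISS  vc=[48, 55, 8]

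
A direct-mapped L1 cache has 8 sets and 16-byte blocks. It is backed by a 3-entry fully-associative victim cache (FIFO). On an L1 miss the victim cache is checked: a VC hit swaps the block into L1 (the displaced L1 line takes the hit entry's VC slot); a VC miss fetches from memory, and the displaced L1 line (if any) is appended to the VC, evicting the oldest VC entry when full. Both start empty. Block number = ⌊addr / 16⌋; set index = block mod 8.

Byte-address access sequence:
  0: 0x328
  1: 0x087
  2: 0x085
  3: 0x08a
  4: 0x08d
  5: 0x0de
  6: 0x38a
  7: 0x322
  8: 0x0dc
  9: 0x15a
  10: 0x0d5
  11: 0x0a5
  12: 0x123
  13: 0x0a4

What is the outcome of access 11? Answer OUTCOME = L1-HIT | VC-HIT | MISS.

OUTCOME = MISS

0: 0x328 (blk 50, set 2) → MISS  vc=[]
1: 0x87 (blk 8, set 0) → MISS  vc=[]
2: 0x85 (blk 8, set 0) → L1-HIT  vc=[]
3: 0x8a (blk 8, set 0) → L1-HIT  vc=[]
4: 0x8d (blk 8, set 0) → L1-HIT  vc=[]
5: 0xde (blk 13, set 5) → MISS  vc=[]
6: 0x38a (blk 56, set 0) → MISS  vc=[8]
7: 0x322 (blk 50, set 2) → L1-HIT  vc=[8]
8: 0xdc (blk 13, set 5) → L1-HIT  vc=[8]
9: 0x15a (blk 21, set 5) → MISS  vc=[8, 13]
10: 0xd5 (blk 13, set 5) → VC-HIT  vc=[8, 21]
11: 0xa5 (blk 10, set 2) → MISS  vc=[8, 21, 50]
12: 0x123 (blk 18, set 2) → MISS  vc=[21, 50, 10]
13: 0xa4 (blk 10, set 2) → VC-HIT  vc=[21, 50, 18]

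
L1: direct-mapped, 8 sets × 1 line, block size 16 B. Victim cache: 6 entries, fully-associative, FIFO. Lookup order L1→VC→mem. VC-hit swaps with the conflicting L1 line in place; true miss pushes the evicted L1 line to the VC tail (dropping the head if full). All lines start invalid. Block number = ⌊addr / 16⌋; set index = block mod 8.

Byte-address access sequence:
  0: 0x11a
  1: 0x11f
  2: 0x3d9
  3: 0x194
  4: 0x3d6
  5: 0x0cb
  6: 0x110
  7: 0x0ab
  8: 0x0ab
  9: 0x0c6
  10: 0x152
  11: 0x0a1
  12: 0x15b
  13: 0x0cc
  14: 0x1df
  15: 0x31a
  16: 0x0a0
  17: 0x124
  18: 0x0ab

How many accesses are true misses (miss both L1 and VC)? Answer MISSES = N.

#0 0x11a→b17/s1 MISS; vc=[]
#1 0x11f→b17/s1 L1-HIT; vc=[]
#2 0x3d9→b61/s5 MISS; vc=[]
#3 0x194→b25/s1 MISS; vc=[17]
#4 0x3d6→b61/s5 L1-HIT; vc=[17]
#5 0xcb→b12/s4 MISS; vc=[17]
#6 0x110→b17/s1 VC-HIT; vc=[25]
#7 0xab→b10/s2 MISS; vc=[25]
#8 0xab→b10/s2 L1-HIT; vc=[25]
#9 0xc6→b12/s4 L1-HIT; vc=[25]
#10 0x152→b21/s5 MISS; vc=[25,61]
#11 0xa1→b10/s2 L1-HIT; vc=[25,61]
#12 0x15b→b21/s5 L1-HIT; vc=[25,61]
#13 0xcc→b12/s4 L1-HIT; vc=[25,61]
#14 0x1df→b29/s5 MISS; vc=[25,61,21]
#15 0x31a→b49/s1 MISS; vc=[25,61,21,17]
#16 0xa0→b10/s2 L1-HIT; vc=[25,61,21,17]
#17 0x124→b18/s2 MISS; vc=[25,61,21,17,10]
#18 0xab→b10/s2 VC-HIT; vc=[25,61,21,17,18]

MISSES = 9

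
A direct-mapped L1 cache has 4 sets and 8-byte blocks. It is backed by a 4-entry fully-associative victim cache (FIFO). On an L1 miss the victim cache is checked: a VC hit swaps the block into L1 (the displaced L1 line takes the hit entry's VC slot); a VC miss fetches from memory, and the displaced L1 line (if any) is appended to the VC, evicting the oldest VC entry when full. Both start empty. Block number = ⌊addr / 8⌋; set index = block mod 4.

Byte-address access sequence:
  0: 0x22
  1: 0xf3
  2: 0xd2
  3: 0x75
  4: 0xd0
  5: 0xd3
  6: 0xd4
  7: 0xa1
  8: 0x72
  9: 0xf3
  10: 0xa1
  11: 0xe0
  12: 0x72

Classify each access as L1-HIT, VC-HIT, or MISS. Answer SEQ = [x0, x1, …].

SEQ = [MISS, MISS, MISS, MISS, VC-HIT, L1-HIT, L1-HIT, MISS, VC-HIT, VC-HIT, L1-HIT, MISS, VC-HIT]

#0 0x22→b4/s0 MISS; vc=[]
#1 0xf3→b30/s2 MISS; vc=[]
#2 0xd2→b26/s2 MISS; vc=[30]
#3 0x75→b14/s2 MISS; vc=[30,26]
#4 0xd0→b26/s2 VC-HIT; vc=[30,14]
#5 0xd3→b26/s2 L1-HIT; vc=[30,14]
#6 0xd4→b26/s2 L1-HIT; vc=[30,14]
#7 0xa1→b20/s0 MISS; vc=[30,14,4]
#8 0x72→b14/s2 VC-HIT; vc=[30,26,4]
#9 0xf3→b30/s2 VC-HIT; vc=[14,26,4]
#10 0xa1→b20/s0 L1-HIT; vc=[14,26,4]
#11 0xe0→b28/s0 MISS; vc=[14,26,4,20]
#12 0x72→b14/s2 VC-HIT; vc=[30,26,4,20]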